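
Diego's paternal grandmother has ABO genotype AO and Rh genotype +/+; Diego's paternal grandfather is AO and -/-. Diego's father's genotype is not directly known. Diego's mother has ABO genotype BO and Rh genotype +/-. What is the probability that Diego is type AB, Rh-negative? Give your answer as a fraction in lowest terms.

Diego's father's ABO genotype from AO × AO: 1/4 AA, 1/2 AO, 1/4 OO.
Crossing each possibility with the mother BO and summing P(type AB): 1/4·1/2 + 1/2·1/4 + 1/4·0 = 1/4.
Similarly for Rh via the father's Rh distribution: P(Rh-) = 1/4.
Independent loci: 1/4 × 1/4 = 1/16.

1/16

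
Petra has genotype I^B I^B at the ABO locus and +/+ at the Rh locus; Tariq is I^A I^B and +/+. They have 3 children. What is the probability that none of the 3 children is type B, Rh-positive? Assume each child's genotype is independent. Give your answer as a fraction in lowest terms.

ABO cross I^B I^B × I^A I^B → 1/2 B, 1/2 AB.
Rh cross +/+ × +/+ → 1 Rh+; so P(type B, Rh-positive) = 1/2 × 1 = 1/2 per child.
P(not type B, Rh-positive) = 1/2 for one child; (1/2)^3 = 1/8.

1/8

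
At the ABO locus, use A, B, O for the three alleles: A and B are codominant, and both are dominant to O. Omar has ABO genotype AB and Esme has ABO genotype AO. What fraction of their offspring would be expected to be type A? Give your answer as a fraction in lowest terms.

1/2

ABO cross AB × AO → offspring phenotypes: 1/2 A, 1/4 B, 1/4 AB.
So P(type A) = 1/2.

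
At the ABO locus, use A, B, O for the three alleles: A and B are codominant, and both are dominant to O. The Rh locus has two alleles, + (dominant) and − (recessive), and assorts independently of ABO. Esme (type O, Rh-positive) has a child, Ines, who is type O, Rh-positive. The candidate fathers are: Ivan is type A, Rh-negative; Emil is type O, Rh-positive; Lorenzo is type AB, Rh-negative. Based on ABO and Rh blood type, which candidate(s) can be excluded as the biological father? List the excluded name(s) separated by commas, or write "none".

Lorenzo

A candidate is excluded only if no genotype consistent with his phenotype could produce a type O, Rh-positive child with a type O, Rh-positive mother.
Lorenzo (type AB, Rh-): no genotype consistent with that phenotype can produce a type-O Rh+ child with a type-O mother.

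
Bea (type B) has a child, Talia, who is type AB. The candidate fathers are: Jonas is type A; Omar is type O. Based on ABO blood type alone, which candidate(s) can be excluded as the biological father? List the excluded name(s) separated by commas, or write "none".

Omar

A candidate is excluded only if no genotype consistent with his phenotype could produce a type AB child with a type B mother.
Omar (type O): no genotype consistent with that phenotype can produce a type-AB child with a type-B mother.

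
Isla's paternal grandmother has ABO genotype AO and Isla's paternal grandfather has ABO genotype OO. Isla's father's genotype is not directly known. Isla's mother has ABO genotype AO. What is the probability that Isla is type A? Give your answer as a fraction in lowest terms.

Isla's father's ABO genotype from AO × OO: 1/2 AO, 1/2 OO.
Crossing each possibility with the mother AO and summing P(type A): 1/2·3/4 + 1/2·1/2 = 5/8.

5/8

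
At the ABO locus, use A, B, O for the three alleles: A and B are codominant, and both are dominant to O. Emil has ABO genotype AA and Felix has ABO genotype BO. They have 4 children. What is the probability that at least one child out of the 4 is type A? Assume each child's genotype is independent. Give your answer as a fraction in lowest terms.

15/16

ABO cross AA × BO → 1/2 A, 1/2 AB.
So P(type A) = 1/2 per child.
P(none) = (1/2)^4 = 1/16; P(at least one) = 1 − 1/16 = 15/16.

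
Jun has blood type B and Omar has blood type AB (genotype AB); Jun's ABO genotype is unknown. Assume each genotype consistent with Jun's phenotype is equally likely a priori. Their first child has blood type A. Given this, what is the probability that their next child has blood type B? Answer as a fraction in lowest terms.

1/2

Possible genotypes: Jun ∈ {BB, BO}; Omar ∈ {AB}.
Weight each parental genotype pair by prior × P(type-A child):
  BO × AB: posterior weight 1; P(next child type B) = 1/2.
Weighted sum = 1/2.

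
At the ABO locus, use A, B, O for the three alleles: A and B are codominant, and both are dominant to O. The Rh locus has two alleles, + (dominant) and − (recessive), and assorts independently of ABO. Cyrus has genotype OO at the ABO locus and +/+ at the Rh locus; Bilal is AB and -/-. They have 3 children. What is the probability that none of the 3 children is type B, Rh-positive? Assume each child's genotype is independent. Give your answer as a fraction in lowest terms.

ABO cross OO × AB → 1/2 A, 1/2 B.
Rh cross +/+ × -/- → 1 Rh+; so P(type B, Rh-positive) = 1/2 × 1 = 1/2 per child.
P(not type B, Rh-positive) = 1/2 for one child; (1/2)^3 = 1/8.

1/8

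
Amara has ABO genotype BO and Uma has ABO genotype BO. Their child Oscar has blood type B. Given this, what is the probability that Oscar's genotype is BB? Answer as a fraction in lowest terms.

Cross BO × BO → 1/4 BB, 1/2 BO, 1/4 OO.
Type-B genotypes among offspring: BB (1/4), BO (1/2); total 3/4.
P(BB | type B) = (1/4) / (3/4) = 1/3.

1/3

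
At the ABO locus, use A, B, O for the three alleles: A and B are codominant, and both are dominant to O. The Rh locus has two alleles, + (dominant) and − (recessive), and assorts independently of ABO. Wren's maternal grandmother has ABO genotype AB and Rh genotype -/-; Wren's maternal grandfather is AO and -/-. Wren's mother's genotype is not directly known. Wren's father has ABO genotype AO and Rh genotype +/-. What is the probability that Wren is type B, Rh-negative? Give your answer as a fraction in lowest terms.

1/16

Wren's mother's ABO genotype from AB × AO: 1/4 AA, 1/4 AB, 1/4 AO, 1/4 BO.
Crossing each possibility with the father AO and summing P(type B): 1/4·0 + 1/4·1/4 + 1/4·0 + 1/4·1/4 = 1/8.
Similarly for Rh via the mother's Rh distribution: P(Rh-) = 1/2.
Independent loci: 1/8 × 1/2 = 1/16.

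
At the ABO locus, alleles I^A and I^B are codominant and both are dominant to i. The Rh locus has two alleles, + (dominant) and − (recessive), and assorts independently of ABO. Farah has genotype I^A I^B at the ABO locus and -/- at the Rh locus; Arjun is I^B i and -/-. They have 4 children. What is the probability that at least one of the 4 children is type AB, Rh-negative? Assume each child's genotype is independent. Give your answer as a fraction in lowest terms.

175/256

ABO cross I^A I^B × I^B i → 1/4 A, 1/2 B, 1/4 AB.
Rh cross -/- × -/- → 1 Rh-; so P(type AB, Rh-negative) = 1/4 × 1 = 1/4 per child.
P(none) = (3/4)^4 = 81/256; P(at least one) = 1 − 81/256 = 175/256.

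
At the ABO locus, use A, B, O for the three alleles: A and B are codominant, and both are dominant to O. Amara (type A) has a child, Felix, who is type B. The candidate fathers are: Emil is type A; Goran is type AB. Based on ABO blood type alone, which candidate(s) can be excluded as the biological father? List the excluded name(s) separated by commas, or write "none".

Emil

A candidate is excluded only if no genotype consistent with his phenotype could produce a type B child with a type A mother.
Emil (type A): no genotype consistent with that phenotype can produce a type-B child with a type-A mother.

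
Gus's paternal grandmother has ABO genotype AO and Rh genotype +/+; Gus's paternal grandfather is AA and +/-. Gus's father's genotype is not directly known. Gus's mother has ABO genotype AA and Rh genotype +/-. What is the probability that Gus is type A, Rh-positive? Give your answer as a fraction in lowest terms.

Gus's father's ABO genotype from AO × AA: 1/2 AA, 1/2 AO.
Crossing each possibility with the mother AA and summing P(type A): 1/2·1 + 1/2·1 = 1.
Similarly for Rh via the father's Rh distribution: P(Rh+) = 7/8.
Independent loci: 1 × 7/8 = 7/8.

7/8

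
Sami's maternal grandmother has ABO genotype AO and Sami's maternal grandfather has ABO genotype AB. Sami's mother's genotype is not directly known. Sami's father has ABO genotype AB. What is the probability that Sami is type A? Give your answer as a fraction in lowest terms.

3/8

Sami's mother's ABO genotype from AO × AB: 1/4 AA, 1/4 AB, 1/4 AO, 1/4 BO.
Crossing each possibility with the father AB and summing P(type A): 1/4·1/2 + 1/4·1/4 + 1/4·1/2 + 1/4·1/4 = 3/8.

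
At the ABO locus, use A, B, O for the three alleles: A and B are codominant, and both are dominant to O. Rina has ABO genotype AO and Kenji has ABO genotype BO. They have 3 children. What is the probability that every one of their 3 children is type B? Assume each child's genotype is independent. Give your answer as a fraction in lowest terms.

1/64

ABO cross AO × BO → 1/4 O, 1/4 A, 1/4 B, 1/4 AB.
So P(type B) = 1/4 per child.
All 3 independent: (1/4)^3 = 1/64.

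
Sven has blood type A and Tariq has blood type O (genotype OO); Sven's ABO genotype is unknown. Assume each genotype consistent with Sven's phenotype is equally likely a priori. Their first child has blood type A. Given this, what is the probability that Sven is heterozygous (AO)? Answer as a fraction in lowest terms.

1/3

Possible genotypes: Sven ∈ {AA, AO}; Tariq ∈ {OO}.
Weight each parental genotype pair by prior × P(type-A child):
  AA × OO: posterior weight 2/3.
  AO × OO: posterior weight 1/3.
Sum the posterior weight over pairs where Sven is AO: 1/3.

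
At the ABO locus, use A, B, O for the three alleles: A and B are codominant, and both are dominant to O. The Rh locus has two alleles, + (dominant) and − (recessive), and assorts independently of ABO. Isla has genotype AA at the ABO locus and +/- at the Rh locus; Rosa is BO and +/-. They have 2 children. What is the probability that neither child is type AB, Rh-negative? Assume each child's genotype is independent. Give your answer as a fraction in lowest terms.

49/64

ABO cross AA × BO → 1/2 A, 1/2 AB.
Rh cross +/- × +/- → 3/4 Rh+, 1/4 Rh-; so P(type AB, Rh-negative) = 1/2 × 1/4 = 1/8 per child.
P(not type AB, Rh-negative) = 7/8 for one child; (7/8)^2 = 49/64.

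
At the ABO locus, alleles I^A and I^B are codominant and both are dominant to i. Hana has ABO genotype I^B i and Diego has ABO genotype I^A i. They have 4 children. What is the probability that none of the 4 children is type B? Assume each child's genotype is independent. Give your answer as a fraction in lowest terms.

81/256

ABO cross I^B i × I^A i → 1/4 O, 1/4 A, 1/4 B, 1/4 AB.
So P(type B) = 1/4 per child.
P(not type B) = 3/4 for one child; (3/4)^4 = 81/256.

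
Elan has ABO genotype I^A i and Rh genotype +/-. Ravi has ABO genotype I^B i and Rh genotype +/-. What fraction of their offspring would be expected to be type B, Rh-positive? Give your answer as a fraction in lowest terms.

ABO cross I^A i × I^B i → offspring phenotypes: 1/4 O, 1/4 A, 1/4 B, 1/4 AB.
Rh cross +/- × +/- → 3/4 Rh+, 1/4 Rh-.
Independent loci: P(type B, Rh-positive) = 1/4 × 3/4 = 3/16.

3/16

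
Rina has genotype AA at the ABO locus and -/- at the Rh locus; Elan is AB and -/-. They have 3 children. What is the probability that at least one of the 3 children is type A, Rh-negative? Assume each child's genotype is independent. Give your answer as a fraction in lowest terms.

7/8

ABO cross AA × AB → 1/2 A, 1/2 AB.
Rh cross -/- × -/- → 1 Rh-; so P(type A, Rh-negative) = 1/2 × 1 = 1/2 per child.
P(none) = (1/2)^3 = 1/8; P(at least one) = 1 − 1/8 = 7/8.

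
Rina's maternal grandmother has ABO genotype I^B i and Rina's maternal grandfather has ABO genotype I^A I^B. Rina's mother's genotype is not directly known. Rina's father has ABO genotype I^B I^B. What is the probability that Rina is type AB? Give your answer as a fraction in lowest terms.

Rina's mother's ABO genotype from I^B i × I^A I^B: 1/4 I^A I^B, 1/4 I^A i, 1/4 I^B I^B, 1/4 I^B i.
Crossing each possibility with the father I^B I^B and summing P(type AB): 1/4·1/2 + 1/4·1/2 + 1/4·0 + 1/4·0 = 1/4.

1/4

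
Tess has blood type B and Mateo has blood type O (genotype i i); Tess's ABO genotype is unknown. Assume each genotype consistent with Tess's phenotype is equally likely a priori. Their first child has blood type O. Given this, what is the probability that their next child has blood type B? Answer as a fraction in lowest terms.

1/2

Possible genotypes: Tess ∈ {I^B I^B, I^B i}; Mateo ∈ {i i}.
Weight each parental genotype pair by prior × P(type-O child):
  I^B i × i i: posterior weight 1; P(next child type B) = 1/2.
Weighted sum = 1/2.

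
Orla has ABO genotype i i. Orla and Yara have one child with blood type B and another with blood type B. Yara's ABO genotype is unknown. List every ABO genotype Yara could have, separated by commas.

For each candidate genotype of Yara, check whether crossing it with i i can produce every observed child phenotype.
  I^A I^A → possible child types {A} ✗
  I^A I^B → possible child types {A, B} ✓
  I^A i → possible child types {O, A} ✗
  I^B I^B → possible child types {B} ✓
  I^B i → possible child types {O, B} ✓
  i i → possible child types {O} ✗

I^A I^B, I^B I^B, I^B i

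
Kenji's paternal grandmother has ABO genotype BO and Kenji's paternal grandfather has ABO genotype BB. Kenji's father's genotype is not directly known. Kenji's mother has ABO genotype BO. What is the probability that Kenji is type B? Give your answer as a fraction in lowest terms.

7/8

Kenji's father's ABO genotype from BO × BB: 1/2 BB, 1/2 BO.
Crossing each possibility with the mother BO and summing P(type B): 1/2·1 + 1/2·3/4 = 7/8.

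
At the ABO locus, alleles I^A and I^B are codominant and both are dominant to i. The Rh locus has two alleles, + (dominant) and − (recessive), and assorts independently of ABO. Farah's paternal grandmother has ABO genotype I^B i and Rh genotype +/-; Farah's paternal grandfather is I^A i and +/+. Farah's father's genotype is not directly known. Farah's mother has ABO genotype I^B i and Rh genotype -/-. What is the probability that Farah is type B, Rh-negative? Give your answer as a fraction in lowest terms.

1/8

Farah's father's ABO genotype from I^B i × I^A i: 1/4 I^A I^B, 1/4 I^A i, 1/4 I^B i, 1/4 i i.
Crossing each possibility with the mother I^B i and summing P(type B): 1/4·1/2 + 1/4·1/4 + 1/4·3/4 + 1/4·1/2 = 1/2.
Similarly for Rh via the father's Rh distribution: P(Rh-) = 1/4.
Independent loci: 1/2 × 1/4 = 1/8.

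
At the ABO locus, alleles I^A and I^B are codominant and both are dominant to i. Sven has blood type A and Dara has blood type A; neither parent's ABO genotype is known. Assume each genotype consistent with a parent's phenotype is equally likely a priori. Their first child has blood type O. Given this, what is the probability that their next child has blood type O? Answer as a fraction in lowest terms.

1/4

Possible genotypes: Sven ∈ {I^A I^A, I^A i}; Dara ∈ {I^A I^A, I^A i}.
Weight each parental genotype pair by prior × P(type-O child):
  I^A i × I^A i: posterior weight 1; P(next child type O) = 1/4.
Weighted sum = 1/4.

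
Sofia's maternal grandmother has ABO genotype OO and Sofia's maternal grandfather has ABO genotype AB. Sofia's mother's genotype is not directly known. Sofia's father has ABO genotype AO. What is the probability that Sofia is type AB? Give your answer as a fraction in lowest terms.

1/8

Sofia's mother's ABO genotype from OO × AB: 1/2 AO, 1/2 BO.
Crossing each possibility with the father AO and summing P(type AB): 1/2·0 + 1/2·1/4 = 1/8.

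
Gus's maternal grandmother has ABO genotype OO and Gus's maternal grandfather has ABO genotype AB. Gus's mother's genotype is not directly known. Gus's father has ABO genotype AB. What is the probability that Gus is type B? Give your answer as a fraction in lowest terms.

Gus's mother's ABO genotype from OO × AB: 1/2 AO, 1/2 BO.
Crossing each possibility with the father AB and summing P(type B): 1/2·1/4 + 1/2·1/2 = 3/8.

3/8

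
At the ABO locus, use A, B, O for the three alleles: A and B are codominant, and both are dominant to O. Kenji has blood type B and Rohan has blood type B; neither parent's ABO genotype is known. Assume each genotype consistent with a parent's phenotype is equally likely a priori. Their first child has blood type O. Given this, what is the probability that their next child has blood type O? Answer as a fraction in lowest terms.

1/4

Possible genotypes: Kenji ∈ {BB, BO}; Rohan ∈ {BB, BO}.
Weight each parental genotype pair by prior × P(type-O child):
  BO × BO: posterior weight 1; P(next child type O) = 1/4.
Weighted sum = 1/4.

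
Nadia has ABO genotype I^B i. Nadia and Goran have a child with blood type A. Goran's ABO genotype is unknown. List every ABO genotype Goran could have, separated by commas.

For each candidate genotype of Goran, check whether crossing it with I^B i can produce every observed child phenotype.
  I^A I^A → possible child types {A, AB} ✓
  I^A I^B → possible child types {A, B, AB} ✓
  I^A i → possible child types {O, A, B, AB} ✓
  I^B I^B → possible child types {B} ✗
  I^B i → possible child types {O, B} ✗
  i i → possible child types {O, B} ✗

I^A I^A, I^A I^B, I^A i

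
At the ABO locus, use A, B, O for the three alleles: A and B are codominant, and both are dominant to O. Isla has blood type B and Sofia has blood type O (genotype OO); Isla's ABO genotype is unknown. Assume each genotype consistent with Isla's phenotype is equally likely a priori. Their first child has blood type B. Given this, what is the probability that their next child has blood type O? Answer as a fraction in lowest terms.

Possible genotypes: Isla ∈ {BB, BO}; Sofia ∈ {OO}.
Weight each parental genotype pair by prior × P(type-B child):
  BB × OO: posterior weight 2/3; P(next child type O) = 0.
  BO × OO: posterior weight 1/3; P(next child type O) = 1/2.
Weighted sum = 1/6.

1/6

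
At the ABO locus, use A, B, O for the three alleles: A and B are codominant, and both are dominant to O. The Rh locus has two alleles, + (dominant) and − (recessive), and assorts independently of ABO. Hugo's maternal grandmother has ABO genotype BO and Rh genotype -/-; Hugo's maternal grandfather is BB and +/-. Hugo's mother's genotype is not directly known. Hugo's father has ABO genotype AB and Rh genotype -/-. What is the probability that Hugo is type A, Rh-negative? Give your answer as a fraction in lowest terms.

3/32

Hugo's mother's ABO genotype from BO × BB: 1/2 BB, 1/2 BO.
Crossing each possibility with the father AB and summing P(type A): 1/2·0 + 1/2·1/4 = 1/8.
Similarly for Rh via the mother's Rh distribution: P(Rh-) = 3/4.
Independent loci: 1/8 × 3/4 = 3/32.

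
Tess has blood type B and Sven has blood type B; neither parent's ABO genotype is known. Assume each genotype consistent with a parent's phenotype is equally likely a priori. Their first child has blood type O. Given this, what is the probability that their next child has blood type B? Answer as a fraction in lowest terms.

Possible genotypes: Tess ∈ {I^B I^B, I^B i}; Sven ∈ {I^B I^B, I^B i}.
Weight each parental genotype pair by prior × P(type-O child):
  I^B i × I^B i: posterior weight 1; P(next child type B) = 3/4.
Weighted sum = 3/4.

3/4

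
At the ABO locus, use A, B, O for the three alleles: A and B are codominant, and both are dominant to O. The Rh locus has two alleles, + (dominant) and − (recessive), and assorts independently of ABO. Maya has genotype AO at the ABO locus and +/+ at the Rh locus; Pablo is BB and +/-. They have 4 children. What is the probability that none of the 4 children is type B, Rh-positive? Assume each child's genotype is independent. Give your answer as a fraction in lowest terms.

ABO cross AO × BB → 1/2 B, 1/2 AB.
Rh cross +/+ × +/- → 1 Rh+; so P(type B, Rh-positive) = 1/2 × 1 = 1/2 per child.
P(not type B, Rh-positive) = 1/2 for one child; (1/2)^4 = 1/16.

1/16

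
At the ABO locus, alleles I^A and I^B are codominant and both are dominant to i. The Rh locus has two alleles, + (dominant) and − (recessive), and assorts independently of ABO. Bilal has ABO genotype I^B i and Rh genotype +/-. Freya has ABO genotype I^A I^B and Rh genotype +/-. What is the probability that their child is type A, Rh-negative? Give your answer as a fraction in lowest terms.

ABO cross I^B i × I^A I^B → offspring phenotypes: 1/4 A, 1/2 B, 1/4 AB.
Rh cross +/- × +/- → 3/4 Rh+, 1/4 Rh-.
Independent loci: P(type A, Rh-negative) = 1/4 × 1/4 = 1/16.

1/16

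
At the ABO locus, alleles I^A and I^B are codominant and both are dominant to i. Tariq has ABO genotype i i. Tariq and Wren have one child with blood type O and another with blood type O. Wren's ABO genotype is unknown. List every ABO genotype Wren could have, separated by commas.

For each candidate genotype of Wren, check whether crossing it with i i can produce every observed child phenotype.
  I^A I^A → possible child types {A} ✗
  I^A I^B → possible child types {A, B} ✗
  I^A i → possible child types {O, A} ✓
  I^B I^B → possible child types {B} ✗
  I^B i → possible child types {O, B} ✓
  i i → possible child types {O} ✓

I^A i, I^B i, i i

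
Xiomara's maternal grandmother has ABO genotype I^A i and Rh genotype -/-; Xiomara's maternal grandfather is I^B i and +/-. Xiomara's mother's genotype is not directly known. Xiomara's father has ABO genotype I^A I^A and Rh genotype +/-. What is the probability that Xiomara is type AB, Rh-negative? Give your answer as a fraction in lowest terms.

Xiomara's mother's ABO genotype from I^A i × I^B i: 1/4 I^A I^B, 1/4 I^A i, 1/4 I^B i, 1/4 i i.
Crossing each possibility with the father I^A I^A and summing P(type AB): 1/4·1/2 + 1/4·0 + 1/4·1/2 + 1/4·0 = 1/4.
Similarly for Rh via the mother's Rh distribution: P(Rh-) = 3/8.
Independent loci: 1/4 × 3/8 = 3/32.

3/32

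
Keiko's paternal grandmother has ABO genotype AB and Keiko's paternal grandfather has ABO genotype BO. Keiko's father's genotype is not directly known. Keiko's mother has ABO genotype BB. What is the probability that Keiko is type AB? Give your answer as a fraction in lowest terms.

Keiko's father's ABO genotype from AB × BO: 1/4 AB, 1/4 AO, 1/4 BB, 1/4 BO.
Crossing each possibility with the mother BB and summing P(type AB): 1/4·1/2 + 1/4·1/2 + 1/4·0 + 1/4·0 = 1/4.

1/4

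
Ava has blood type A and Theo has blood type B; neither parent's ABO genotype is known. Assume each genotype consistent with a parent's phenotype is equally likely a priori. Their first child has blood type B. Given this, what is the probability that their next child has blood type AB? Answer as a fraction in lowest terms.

5/12

Possible genotypes: Ava ∈ {AA, AO}; Theo ∈ {BB, BO}.
Weight each parental genotype pair by prior × P(type-B child):
  AO × BB: posterior weight 2/3; P(next child type AB) = 1/2.
  AO × BO: posterior weight 1/3; P(next child type AB) = 1/4.
Weighted sum = 5/12.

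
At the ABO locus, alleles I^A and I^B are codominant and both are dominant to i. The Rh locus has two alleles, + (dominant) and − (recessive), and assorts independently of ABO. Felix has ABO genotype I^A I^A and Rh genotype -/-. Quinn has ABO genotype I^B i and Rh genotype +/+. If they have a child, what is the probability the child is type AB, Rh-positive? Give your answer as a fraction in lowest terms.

1/2

ABO cross I^A I^A × I^B i → offspring phenotypes: 1/2 A, 1/2 AB.
Rh cross -/- × +/+ → 1 Rh+.
Independent loci: P(type AB, Rh-positive) = 1/2 × 1 = 1/2.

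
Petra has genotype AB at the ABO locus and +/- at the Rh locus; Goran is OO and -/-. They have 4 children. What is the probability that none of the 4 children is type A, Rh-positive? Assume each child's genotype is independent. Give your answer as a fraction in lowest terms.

ABO cross AB × OO → 1/2 A, 1/2 B.
Rh cross +/- × -/- → 1/2 Rh+, 1/2 Rh-; so P(type A, Rh-positive) = 1/2 × 1/2 = 1/4 per child.
P(not type A, Rh-positive) = 3/4 for one child; (3/4)^4 = 81/256.

81/256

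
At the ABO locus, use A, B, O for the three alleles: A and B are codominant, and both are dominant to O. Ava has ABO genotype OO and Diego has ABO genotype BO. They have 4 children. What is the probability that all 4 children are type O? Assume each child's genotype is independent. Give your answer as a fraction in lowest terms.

1/16

ABO cross OO × BO → 1/2 O, 1/2 B.
So P(type O) = 1/2 per child.
All 4 independent: (1/2)^4 = 1/16.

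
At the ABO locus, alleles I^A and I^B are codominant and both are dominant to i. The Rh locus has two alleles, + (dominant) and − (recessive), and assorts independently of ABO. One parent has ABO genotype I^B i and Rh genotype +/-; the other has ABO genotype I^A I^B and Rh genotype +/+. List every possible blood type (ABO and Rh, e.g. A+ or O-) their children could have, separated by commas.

A+, B+, AB+

Gametes from I^B i × I^A I^B give offspring ABO genotypes I^A I^B, I^A i, I^B I^B, I^B i, i.e. phenotypes A, B, AB.
Rh cross +/- × +/+ → phenotypes Rh+.
Combining independently: A+, B+, AB+.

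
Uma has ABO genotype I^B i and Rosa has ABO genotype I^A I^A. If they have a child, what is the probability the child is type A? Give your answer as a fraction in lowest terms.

ABO cross I^B i × I^A I^A → offspring phenotypes: 1/2 A, 1/2 AB.
So P(type A) = 1/2.

1/2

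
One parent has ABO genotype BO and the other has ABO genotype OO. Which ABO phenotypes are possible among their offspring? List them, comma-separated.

O, B

Gametes from BO × OO give offspring ABO genotypes BO, OO, i.e. phenotypes O, B.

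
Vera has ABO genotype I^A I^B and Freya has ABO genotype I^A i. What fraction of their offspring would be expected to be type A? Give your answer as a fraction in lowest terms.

1/2

ABO cross I^A I^B × I^A i → offspring phenotypes: 1/2 A, 1/4 B, 1/4 AB.
So P(type A) = 1/2.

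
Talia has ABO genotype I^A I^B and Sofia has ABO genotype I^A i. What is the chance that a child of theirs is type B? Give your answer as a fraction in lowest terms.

1/4

ABO cross I^A I^B × I^A i → offspring phenotypes: 1/2 A, 1/4 B, 1/4 AB.
So P(type B) = 1/4.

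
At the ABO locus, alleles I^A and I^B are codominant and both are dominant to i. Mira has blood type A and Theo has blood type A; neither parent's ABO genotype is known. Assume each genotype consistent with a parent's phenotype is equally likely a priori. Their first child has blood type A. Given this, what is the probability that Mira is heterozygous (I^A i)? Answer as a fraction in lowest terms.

7/15

Possible genotypes: Mira ∈ {I^A I^A, I^A i}; Theo ∈ {I^A I^A, I^A i}.
Weight each parental genotype pair by prior × P(type-A child):
  I^A I^A × I^A I^A: posterior weight 4/15.
  I^A I^A × I^A i: posterior weight 4/15.
  I^A i × I^A I^A: posterior weight 4/15.
  I^A i × I^A i: posterior weight 1/5.
Sum the posterior weight over pairs where Mira is I^A i: 7/15.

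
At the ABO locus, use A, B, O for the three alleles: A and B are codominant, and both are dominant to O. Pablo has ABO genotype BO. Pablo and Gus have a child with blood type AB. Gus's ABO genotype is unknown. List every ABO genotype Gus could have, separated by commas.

For each candidate genotype of Gus, check whether crossing it with BO can produce every observed child phenotype.
  AA → possible child types {A, AB} ✓
  AB → possible child types {A, B, AB} ✓
  AO → possible child types {O, A, B, AB} ✓
  BB → possible child types {B} ✗
  BO → possible child types {O, B} ✗
  OO → possible child types {O, B} ✗

AA, AB, AO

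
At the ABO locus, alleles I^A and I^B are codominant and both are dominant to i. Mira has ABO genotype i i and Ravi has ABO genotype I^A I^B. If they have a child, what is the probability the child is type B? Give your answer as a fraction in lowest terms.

1/2

ABO cross i i × I^A I^B → offspring phenotypes: 1/2 A, 1/2 B.
So P(type B) = 1/2.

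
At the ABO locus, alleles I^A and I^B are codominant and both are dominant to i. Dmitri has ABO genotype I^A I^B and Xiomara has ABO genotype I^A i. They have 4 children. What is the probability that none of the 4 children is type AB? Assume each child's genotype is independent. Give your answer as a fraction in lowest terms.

81/256

ABO cross I^A I^B × I^A i → 1/2 A, 1/4 B, 1/4 AB.
So P(type AB) = 1/4 per child.
P(not type AB) = 3/4 for one child; (3/4)^4 = 81/256.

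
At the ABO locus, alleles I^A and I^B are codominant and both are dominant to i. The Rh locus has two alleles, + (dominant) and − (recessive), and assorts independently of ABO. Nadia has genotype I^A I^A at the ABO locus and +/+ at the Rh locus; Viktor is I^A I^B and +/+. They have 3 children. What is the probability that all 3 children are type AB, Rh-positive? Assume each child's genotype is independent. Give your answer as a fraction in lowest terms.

ABO cross I^A I^A × I^A I^B → 1/2 A, 1/2 AB.
Rh cross +/+ × +/+ → 1 Rh+; so P(type AB, Rh-positive) = 1/2 × 1 = 1/2 per child.
All 3 independent: (1/2)^3 = 1/8.

1/8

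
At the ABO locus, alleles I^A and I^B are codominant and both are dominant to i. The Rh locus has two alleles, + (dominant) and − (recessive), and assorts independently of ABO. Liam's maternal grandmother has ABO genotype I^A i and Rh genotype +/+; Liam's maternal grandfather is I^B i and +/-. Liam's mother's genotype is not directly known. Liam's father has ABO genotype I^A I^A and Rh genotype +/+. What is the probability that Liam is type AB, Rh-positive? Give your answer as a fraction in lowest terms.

Liam's mother's ABO genotype from I^A i × I^B i: 1/4 I^A I^B, 1/4 I^A i, 1/4 I^B i, 1/4 i i.
Crossing each possibility with the father I^A I^A and summing P(type AB): 1/4·1/2 + 1/4·0 + 1/4·1/2 + 1/4·0 = 1/4.
Similarly for Rh via the mother's Rh distribution: P(Rh+) = 1.
Independent loci: 1/4 × 1 = 1/4.

1/4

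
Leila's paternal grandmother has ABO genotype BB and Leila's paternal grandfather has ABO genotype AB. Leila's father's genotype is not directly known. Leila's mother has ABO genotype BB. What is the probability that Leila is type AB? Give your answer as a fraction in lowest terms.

1/4

Leila's father's ABO genotype from BB × AB: 1/2 AB, 1/2 BB.
Crossing each possibility with the mother BB and summing P(type AB): 1/2·1/2 + 1/2·0 = 1/4.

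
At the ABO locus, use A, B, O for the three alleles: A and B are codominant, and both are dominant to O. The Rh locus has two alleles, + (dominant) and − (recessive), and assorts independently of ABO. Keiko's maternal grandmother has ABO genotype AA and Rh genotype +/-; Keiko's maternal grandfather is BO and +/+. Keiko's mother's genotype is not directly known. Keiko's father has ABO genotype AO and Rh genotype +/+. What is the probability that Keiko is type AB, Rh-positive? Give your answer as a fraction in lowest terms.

Keiko's mother's ABO genotype from AA × BO: 1/2 AB, 1/2 AO.
Crossing each possibility with the father AO and summing P(type AB): 1/2·1/4 + 1/2·0 = 1/8.
Similarly for Rh via the mother's Rh distribution: P(Rh+) = 1.
Independent loci: 1/8 × 1 = 1/8.

1/8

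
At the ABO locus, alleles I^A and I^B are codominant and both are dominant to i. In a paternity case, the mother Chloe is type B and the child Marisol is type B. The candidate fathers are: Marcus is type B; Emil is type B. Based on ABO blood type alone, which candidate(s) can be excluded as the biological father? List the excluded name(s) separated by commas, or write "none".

A candidate is excluded only if no genotype consistent with his phenotype could produce a type B child with a type B mother.
Every candidate has at least one consistent genotype combination, so none can be excluded.

none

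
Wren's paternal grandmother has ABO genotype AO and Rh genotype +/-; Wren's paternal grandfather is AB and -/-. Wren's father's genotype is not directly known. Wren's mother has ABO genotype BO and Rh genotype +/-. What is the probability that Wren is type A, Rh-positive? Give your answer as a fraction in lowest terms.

5/32

Wren's father's ABO genotype from AO × AB: 1/4 AA, 1/4 AB, 1/4 AO, 1/4 BO.
Crossing each possibility with the mother BO and summing P(type A): 1/4·1/2 + 1/4·1/4 + 1/4·1/4 + 1/4·0 = 1/4.
Similarly for Rh via the father's Rh distribution: P(Rh+) = 5/8.
Independent loci: 1/4 × 5/8 = 5/32.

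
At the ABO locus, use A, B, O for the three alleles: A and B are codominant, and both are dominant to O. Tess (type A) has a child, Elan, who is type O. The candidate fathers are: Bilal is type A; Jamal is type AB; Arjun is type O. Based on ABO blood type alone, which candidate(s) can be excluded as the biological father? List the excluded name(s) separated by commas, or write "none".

Jamal

A candidate is excluded only if no genotype consistent with his phenotype could produce a type O child with a type A mother.
Jamal (type AB): no genotype consistent with that phenotype can produce a type-O child with a type-A mother.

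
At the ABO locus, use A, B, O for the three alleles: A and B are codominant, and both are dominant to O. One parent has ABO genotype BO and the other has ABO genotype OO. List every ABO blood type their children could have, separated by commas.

O, B

Gametes from BO × OO give offspring ABO genotypes BO, OO, i.e. phenotypes O, B.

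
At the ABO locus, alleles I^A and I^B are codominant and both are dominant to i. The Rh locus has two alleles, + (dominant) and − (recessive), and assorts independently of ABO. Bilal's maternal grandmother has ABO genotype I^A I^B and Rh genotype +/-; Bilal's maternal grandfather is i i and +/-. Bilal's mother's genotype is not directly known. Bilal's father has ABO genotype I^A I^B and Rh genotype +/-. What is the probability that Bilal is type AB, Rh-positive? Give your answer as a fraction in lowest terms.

3/16

Bilal's mother's ABO genotype from I^A I^B × i i: 1/2 I^A i, 1/2 I^B i.
Crossing each possibility with the father I^A I^B and summing P(type AB): 1/2·1/4 + 1/2·1/4 = 1/4.
Similarly for Rh via the mother's Rh distribution: P(Rh+) = 3/4.
Independent loci: 1/4 × 3/4 = 3/16.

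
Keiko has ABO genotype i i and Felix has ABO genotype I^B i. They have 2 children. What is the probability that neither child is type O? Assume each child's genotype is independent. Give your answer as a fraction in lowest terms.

1/4

ABO cross i i × I^B i → 1/2 O, 1/2 B.
So P(type O) = 1/2 per child.
P(not type O) = 1/2 for one child; (1/2)^2 = 1/4.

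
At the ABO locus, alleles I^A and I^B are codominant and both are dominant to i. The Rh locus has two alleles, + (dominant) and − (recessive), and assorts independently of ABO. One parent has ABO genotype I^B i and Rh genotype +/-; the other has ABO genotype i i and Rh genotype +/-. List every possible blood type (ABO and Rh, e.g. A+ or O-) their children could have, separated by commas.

Gametes from I^B i × i i give offspring ABO genotypes I^B i, i i, i.e. phenotypes O, B.
Rh cross +/- × +/- → phenotypes Rh+, Rh-.
Combining independently: O+, O-, B+, B-.

O+, O-, B+, B-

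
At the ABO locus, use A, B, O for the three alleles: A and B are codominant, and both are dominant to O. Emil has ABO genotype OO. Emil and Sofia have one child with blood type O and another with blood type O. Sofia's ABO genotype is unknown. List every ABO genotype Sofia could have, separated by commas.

AO, BO, OO

For each candidate genotype of Sofia, check whether crossing it with OO can produce every observed child phenotype.
  AA → possible child types {A} ✗
  AB → possible child types {A, B} ✗
  AO → possible child types {O, A} ✓
  BB → possible child types {B} ✗
  BO → possible child types {O, B} ✓
  OO → possible child types {O} ✓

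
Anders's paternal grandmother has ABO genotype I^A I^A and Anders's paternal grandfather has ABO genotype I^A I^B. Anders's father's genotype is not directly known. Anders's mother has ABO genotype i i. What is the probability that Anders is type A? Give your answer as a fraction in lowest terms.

Anders's father's ABO genotype from I^A I^A × I^A I^B: 1/2 I^A I^A, 1/2 I^A I^B.
Crossing each possibility with the mother i i and summing P(type A): 1/2·1 + 1/2·1/2 = 3/4.

3/4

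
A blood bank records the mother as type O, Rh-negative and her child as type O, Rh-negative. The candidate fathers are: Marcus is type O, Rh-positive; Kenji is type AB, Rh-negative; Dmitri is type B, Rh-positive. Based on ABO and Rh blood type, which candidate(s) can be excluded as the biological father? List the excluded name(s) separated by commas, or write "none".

Kenji

A candidate is excluded only if no genotype consistent with his phenotype could produce a type O, Rh-negative child with a type O, Rh-negative mother.
Kenji (type AB, Rh-): no genotype consistent with that phenotype can produce a type-O Rh- child with a type-O mother.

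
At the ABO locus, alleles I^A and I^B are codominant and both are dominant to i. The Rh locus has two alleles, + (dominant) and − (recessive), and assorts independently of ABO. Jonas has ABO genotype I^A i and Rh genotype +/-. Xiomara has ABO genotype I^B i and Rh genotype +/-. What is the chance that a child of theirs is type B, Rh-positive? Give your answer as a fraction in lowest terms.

3/16

ABO cross I^A i × I^B i → offspring phenotypes: 1/4 O, 1/4 A, 1/4 B, 1/4 AB.
Rh cross +/- × +/- → 3/4 Rh+, 1/4 Rh-.
Independent loci: P(type B, Rh-positive) = 1/4 × 3/4 = 3/16.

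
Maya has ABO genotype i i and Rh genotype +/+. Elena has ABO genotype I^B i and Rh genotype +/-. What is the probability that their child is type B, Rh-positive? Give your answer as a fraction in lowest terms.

1/2

ABO cross i i × I^B i → offspring phenotypes: 1/2 O, 1/2 B.
Rh cross +/+ × +/- → 1 Rh+.
Independent loci: P(type B, Rh-positive) = 1/2 × 1 = 1/2.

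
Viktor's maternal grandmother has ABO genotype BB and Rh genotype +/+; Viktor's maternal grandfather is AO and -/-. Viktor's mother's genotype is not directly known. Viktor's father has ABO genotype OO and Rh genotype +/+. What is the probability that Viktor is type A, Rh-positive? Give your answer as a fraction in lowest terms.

Viktor's mother's ABO genotype from BB × AO: 1/2 AB, 1/2 BO.
Crossing each possibility with the father OO and summing P(type A): 1/2·1/2 + 1/2·0 = 1/4.
Similarly for Rh via the mother's Rh distribution: P(Rh+) = 1.
Independent loci: 1/4 × 1 = 1/4.

1/4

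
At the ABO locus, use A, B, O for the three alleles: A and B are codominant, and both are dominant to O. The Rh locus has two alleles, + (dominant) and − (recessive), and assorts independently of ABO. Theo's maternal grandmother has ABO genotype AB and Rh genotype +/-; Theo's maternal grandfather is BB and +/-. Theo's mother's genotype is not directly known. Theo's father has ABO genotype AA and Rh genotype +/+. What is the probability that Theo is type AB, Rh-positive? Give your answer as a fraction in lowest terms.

Theo's mother's ABO genotype from AB × BB: 1/2 AB, 1/2 BB.
Crossing each possibility with the father AA and summing P(type AB): 1/2·1/2 + 1/2·1 = 3/4.
Similarly for Rh via the mother's Rh distribution: P(Rh+) = 1.
Independent loci: 3/4 × 1 = 3/4.

3/4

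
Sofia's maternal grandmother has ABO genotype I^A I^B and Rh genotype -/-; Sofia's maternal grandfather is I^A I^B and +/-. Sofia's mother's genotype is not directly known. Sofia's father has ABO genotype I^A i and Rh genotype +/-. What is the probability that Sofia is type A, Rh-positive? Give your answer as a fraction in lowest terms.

Sofia's mother's ABO genotype from I^A I^B × I^A I^B: 1/4 I^A I^A, 1/2 I^A I^B, 1/4 I^B I^B.
Crossing each possibility with the father I^A i and summing P(type A): 1/4·1 + 1/2·1/2 + 1/4·0 = 1/2.
Similarly for Rh via the mother's Rh distribution: P(Rh+) = 5/8.
Independent loci: 1/2 × 5/8 = 5/16.

5/16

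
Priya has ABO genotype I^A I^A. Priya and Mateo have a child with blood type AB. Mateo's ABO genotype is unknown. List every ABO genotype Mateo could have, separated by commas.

For each candidate genotype of Mateo, check whether crossing it with I^A I^A can produce every observed child phenotype.
  I^A I^A → possible child types {A} ✗
  I^A I^B → possible child types {A, AB} ✓
  I^A i → possible child types {A} ✗
  I^B I^B → possible child types {AB} ✓
  I^B i → possible child types {A, AB} ✓
  i i → possible child types {A} ✗

I^A I^B, I^B I^B, I^B i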